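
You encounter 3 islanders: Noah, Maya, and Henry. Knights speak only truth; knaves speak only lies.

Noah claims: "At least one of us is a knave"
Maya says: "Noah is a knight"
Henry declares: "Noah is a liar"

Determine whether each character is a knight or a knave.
Noah is a knight.
Maya is a knight.
Henry is a knave.

Verification:
- Noah (knight) says "At least one of us is a knave" - this is TRUE because Henry is a knave.
- Maya (knight) says "Noah is a knight" - this is TRUE because Noah is a knight.
- Henry (knave) says "Noah is a liar" - this is FALSE (a lie) because Noah is a knight.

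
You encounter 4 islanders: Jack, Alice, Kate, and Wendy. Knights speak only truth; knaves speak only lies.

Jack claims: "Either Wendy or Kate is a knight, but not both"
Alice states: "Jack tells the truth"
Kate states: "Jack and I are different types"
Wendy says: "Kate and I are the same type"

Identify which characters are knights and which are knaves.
Jack is a knave.
Alice is a knave.
Kate is a knight.
Wendy is a knight.

Verification:
- Jack (knave) says "Either Wendy or Kate is a knight, but not both" - this is FALSE (a lie) because Wendy is a knight and Kate is a knight.
- Alice (knave) says "Jack tells the truth" - this is FALSE (a lie) because Jack is a knave.
- Kate (knight) says "Jack and I are different types" - this is TRUE because Kate is a knight and Jack is a knave.
- Wendy (knight) says "Kate and I are the same type" - this is TRUE because Wendy is a knight and Kate is a knight.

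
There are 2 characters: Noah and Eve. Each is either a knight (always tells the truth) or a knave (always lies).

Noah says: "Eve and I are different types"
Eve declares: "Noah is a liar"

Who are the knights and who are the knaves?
Noah is a knight.
Eve is a knave.

Verification:
- Noah (knight) says "Eve and I are different types" - this is TRUE because Noah is a knight and Eve is a knave.
- Eve (knave) says "Noah is a liar" - this is FALSE (a lie) because Noah is a knight.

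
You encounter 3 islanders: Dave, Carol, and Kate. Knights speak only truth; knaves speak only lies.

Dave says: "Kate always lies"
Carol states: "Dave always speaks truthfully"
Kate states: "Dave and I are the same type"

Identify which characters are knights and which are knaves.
Dave is a knight.
Carol is a knight.
Kate is a knave.

Verification:
- Dave (knight) says "Kate always lies" - this is TRUE because Kate is a knave.
- Carol (knight) says "Dave always speaks truthfully" - this is TRUE because Dave is a knight.
- Kate (knave) says "Dave and I are the same type" - this is FALSE (a lie) because Kate is a knave and Dave is a knight.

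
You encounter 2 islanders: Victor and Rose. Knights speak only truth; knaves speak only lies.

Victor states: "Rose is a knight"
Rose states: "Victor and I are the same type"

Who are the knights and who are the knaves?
Victor is a knight.
Rose is a knight.

Verification:
- Victor (knight) says "Rose is a knight" - this is TRUE because Rose is a knight.
- Rose (knight) says "Victor and I are the same type" - this is TRUE because Rose is a knight and Victor is a knight.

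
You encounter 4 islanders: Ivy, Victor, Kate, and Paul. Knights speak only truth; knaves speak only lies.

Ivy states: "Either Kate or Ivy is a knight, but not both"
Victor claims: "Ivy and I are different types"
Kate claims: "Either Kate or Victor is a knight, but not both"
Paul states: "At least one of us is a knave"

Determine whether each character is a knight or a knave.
Ivy is a knave.
Victor is a knave.
Kate is a knave.
Paul is a knight.

Verification:
- Ivy (knave) says "Either Kate or Ivy is a knight, but not both" - this is FALSE (a lie) because Kate is a knave and Ivy is a knave.
- Victor (knave) says "Ivy and I are different types" - this is FALSE (a lie) because Victor is a knave and Ivy is a knave.
- Kate (knave) says "Either Kate or Victor is a knight, but not both" - this is FALSE (a lie) because Kate is a knave and Victor is a knave.
- Paul (knight) says "At least one of us is a knave" - this is TRUE because Ivy, Victor, and Kate are knaves.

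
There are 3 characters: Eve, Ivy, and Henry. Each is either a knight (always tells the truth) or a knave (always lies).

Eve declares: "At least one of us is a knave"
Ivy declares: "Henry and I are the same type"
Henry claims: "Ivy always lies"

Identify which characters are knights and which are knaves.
Eve is a knight.
Ivy is a knave.
Henry is a knight.

Verification:
- Eve (knight) says "At least one of us is a knave" - this is TRUE because Ivy is a knave.
- Ivy (knave) says "Henry and I are the same type" - this is FALSE (a lie) because Ivy is a knave and Henry is a knight.
- Henry (knight) says "Ivy always lies" - this is TRUE because Ivy is a knave.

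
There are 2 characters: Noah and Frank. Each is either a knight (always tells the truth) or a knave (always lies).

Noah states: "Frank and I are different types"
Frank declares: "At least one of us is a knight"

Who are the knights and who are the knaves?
Noah is a knave.
Frank is a knave.

Verification:
- Noah (knave) says "Frank and I are different types" - this is FALSE (a lie) because Noah is a knave and Frank is a knave.
- Frank (knave) says "At least one of us is a knight" - this is FALSE (a lie) because no one is a knight.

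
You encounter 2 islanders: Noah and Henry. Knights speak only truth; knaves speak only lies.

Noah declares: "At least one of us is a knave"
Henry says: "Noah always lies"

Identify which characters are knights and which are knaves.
Noah is a knight.
Henry is a knave.

Verification:
- Noah (knight) says "At least one of us is a knave" - this is TRUE because Henry is a knave.
- Henry (knave) says "Noah always lies" - this is FALSE (a lie) because Noah is a knight.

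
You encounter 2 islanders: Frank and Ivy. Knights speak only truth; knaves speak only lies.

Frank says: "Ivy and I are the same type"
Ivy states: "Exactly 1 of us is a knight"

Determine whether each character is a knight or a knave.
Frank is a knave.
Ivy is a knight.

Verification:
- Frank (knave) says "Ivy and I are the same type" - this is FALSE (a lie) because Frank is a knave and Ivy is a knight.
- Ivy (knight) says "Exactly 1 of us is a knight" - this is TRUE because there are 1 knights.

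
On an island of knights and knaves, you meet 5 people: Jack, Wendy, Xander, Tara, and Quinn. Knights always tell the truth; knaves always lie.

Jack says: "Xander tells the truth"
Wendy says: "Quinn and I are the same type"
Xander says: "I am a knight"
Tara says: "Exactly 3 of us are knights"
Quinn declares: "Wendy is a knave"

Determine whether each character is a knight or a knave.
Jack is a knave.
Wendy is a knave.
Xander is a knave.
Tara is a knave.
Quinn is a knight.

Verification:
- Jack (knave) says "Xander tells the truth" - this is FALSE (a lie) because Xander is a knave.
- Wendy (knave) says "Quinn and I are the same type" - this is FALSE (a lie) because Wendy is a knave and Quinn is a knight.
- Xander (knave) says "I am a knight" - this is FALSE (a lie) because Xander is a knave.
- Tara (knave) says "Exactly 3 of us are knights" - this is FALSE (a lie) because there are 1 knights.
- Quinn (knight) says "Wendy is a knave" - this is TRUE because Wendy is a knave.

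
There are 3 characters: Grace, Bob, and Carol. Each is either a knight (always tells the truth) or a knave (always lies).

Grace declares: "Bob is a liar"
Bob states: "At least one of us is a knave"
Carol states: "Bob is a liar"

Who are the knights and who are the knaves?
Grace is a knave.
Bob is a knight.
Carol is a knave.

Verification:
- Grace (knave) says "Bob is a liar" - this is FALSE (a lie) because Bob is a knight.
- Bob (knight) says "At least one of us is a knave" - this is TRUE because Grace and Carol are knaves.
- Carol (knave) says "Bob is a liar" - this is FALSE (a lie) because Bob is a knight.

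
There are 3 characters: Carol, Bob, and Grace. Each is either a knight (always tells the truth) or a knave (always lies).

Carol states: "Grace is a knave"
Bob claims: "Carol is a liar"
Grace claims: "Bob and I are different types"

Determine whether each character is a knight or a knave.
Carol is a knight.
Bob is a knave.
Grace is a knave.

Verification:
- Carol (knight) says "Grace is a knave" - this is TRUE because Grace is a knave.
- Bob (knave) says "Carol is a liar" - this is FALSE (a lie) because Carol is a knight.
- Grace (knave) says "Bob and I are different types" - this is FALSE (a lie) because Grace is a knave and Bob is a knave.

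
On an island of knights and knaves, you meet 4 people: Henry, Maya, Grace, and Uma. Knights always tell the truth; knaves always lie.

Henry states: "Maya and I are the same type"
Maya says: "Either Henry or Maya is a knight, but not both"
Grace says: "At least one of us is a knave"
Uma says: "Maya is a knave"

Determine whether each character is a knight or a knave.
Henry is a knave.
Maya is a knight.
Grace is a knight.
Uma is a knave.

Verification:
- Henry (knave) says "Maya and I are the same type" - this is FALSE (a lie) because Henry is a knave and Maya is a knight.
- Maya (knight) says "Either Henry or Maya is a knight, but not both" - this is TRUE because Henry is a knave and Maya is a knight.
- Grace (knight) says "At least one of us is a knave" - this is TRUE because Henry and Uma are knaves.
- Uma (knave) says "Maya is a knave" - this is FALSE (a lie) because Maya is a knight.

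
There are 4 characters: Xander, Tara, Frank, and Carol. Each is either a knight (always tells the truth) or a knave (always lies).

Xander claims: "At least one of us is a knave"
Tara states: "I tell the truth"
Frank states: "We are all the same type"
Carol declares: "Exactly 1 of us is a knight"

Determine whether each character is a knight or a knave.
Xander is a knight.
Tara is a knight.
Frank is a knave.
Carol is a knave.

Verification:
- Xander (knight) says "At least one of us is a knave" - this is TRUE because Frank and Carol are knaves.
- Tara (knight) says "I tell the truth" - this is TRUE because Tara is a knight.
- Frank (knave) says "We are all the same type" - this is FALSE (a lie) because Xander and Tara are knights and Frank and Carol are knaves.
- Carol (knave) says "Exactly 1 of us is a knight" - this is FALSE (a lie) because there are 2 knights.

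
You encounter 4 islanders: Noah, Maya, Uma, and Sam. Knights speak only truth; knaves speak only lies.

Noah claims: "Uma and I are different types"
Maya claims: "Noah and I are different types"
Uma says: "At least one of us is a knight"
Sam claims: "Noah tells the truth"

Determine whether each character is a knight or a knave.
Noah is a knave.
Maya is a knave.
Uma is a knave.
Sam is a knave.

Verification:
- Noah (knave) says "Uma and I are different types" - this is FALSE (a lie) because Noah is a knave and Uma is a knave.
- Maya (knave) says "Noah and I are different types" - this is FALSE (a lie) because Maya is a knave and Noah is a knave.
- Uma (knave) says "At least one of us is a knight" - this is FALSE (a lie) because no one is a knight.
- Sam (knave) says "Noah tells the truth" - this is FALSE (a lie) because Noah is a knave.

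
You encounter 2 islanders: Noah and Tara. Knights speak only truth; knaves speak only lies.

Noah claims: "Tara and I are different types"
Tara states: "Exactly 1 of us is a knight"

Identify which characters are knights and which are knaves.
Noah is a knave.
Tara is a knave.

Verification:
- Noah (knave) says "Tara and I are different types" - this is FALSE (a lie) because Noah is a knave and Tara is a knave.
- Tara (knave) says "Exactly 1 of us is a knight" - this is FALSE (a lie) because there are 0 knights.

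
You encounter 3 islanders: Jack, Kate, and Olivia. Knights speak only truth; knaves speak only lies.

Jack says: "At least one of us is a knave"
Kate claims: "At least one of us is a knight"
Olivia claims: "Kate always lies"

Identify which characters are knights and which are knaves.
Jack is a knight.
Kate is a knight.
Olivia is a knave.

Verification:
- Jack (knight) says "At least one of us is a knave" - this is TRUE because Olivia is a knave.
- Kate (knight) says "At least one of us is a knight" - this is TRUE because Jack and Kate are knights.
- Olivia (knave) says "Kate always lies" - this is FALSE (a lie) because Kate is a knight.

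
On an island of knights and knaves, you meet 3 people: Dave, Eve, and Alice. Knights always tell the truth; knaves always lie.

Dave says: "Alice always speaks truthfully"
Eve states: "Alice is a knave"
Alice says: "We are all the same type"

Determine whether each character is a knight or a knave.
Dave is a knave.
Eve is a knight.
Alice is a knave.

Verification:
- Dave (knave) says "Alice always speaks truthfully" - this is FALSE (a lie) because Alice is a knave.
- Eve (knight) says "Alice is a knave" - this is TRUE because Alice is a knave.
- Alice (knave) says "We are all the same type" - this is FALSE (a lie) because Eve is a knight and Dave and Alice are knaves.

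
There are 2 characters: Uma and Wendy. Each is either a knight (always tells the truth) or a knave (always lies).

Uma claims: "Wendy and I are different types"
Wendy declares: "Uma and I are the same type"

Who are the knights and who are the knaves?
Uma is a knight.
Wendy is a knave.

Verification:
- Uma (knight) says "Wendy and I are different types" - this is TRUE because Uma is a knight and Wendy is a knave.
- Wendy (knave) says "Uma and I are the same type" - this is FALSE (a lie) because Wendy is a knave and Uma is a knight.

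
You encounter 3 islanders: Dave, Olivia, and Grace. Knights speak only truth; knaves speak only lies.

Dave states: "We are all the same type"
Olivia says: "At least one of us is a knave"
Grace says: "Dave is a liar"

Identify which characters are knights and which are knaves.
Dave is a knave.
Olivia is a knight.
Grace is a knight.

Verification:
- Dave (knave) says "We are all the same type" - this is FALSE (a lie) because Olivia and Grace are knights and Dave is a knave.
- Olivia (knight) says "At least one of us is a knave" - this is TRUE because Dave is a knave.
- Grace (knight) says "Dave is a liar" - this is TRUE because Dave is a knave.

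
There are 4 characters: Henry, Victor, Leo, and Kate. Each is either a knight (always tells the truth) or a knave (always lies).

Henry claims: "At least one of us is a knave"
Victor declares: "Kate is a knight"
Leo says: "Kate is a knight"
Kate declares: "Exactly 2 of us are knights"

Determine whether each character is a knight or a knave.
Henry is a knight.
Victor is a knave.
Leo is a knave.
Kate is a knave.

Verification:
- Henry (knight) says "At least one of us is a knave" - this is TRUE because Victor, Leo, and Kate are knaves.
- Victor (knave) says "Kate is a knight" - this is FALSE (a lie) because Kate is a knave.
- Leo (knave) says "Kate is a knight" - this is FALSE (a lie) because Kate is a knave.
- Kate (knave) says "Exactly 2 of us are knights" - this is FALSE (a lie) because there are 1 knights.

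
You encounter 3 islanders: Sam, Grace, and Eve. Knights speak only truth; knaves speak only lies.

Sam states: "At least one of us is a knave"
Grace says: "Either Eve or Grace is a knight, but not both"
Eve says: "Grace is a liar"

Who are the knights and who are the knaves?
Sam is a knight.
Grace is a knight.
Eve is a knave.

Verification:
- Sam (knight) says "At least one of us is a knave" - this is TRUE because Eve is a knave.
- Grace (knight) says "Either Eve or Grace is a knight, but not both" - this is TRUE because Eve is a knave and Grace is a knight.
- Eve (knave) says "Grace is a liar" - this is FALSE (a lie) because Grace is a knight.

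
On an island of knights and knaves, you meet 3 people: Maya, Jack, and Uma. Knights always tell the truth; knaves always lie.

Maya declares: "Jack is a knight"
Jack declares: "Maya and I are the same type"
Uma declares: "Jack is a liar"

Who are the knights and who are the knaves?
Maya is a knight.
Jack is a knight.
Uma is a knave.

Verification:
- Maya (knight) says "Jack is a knight" - this is TRUE because Jack is a knight.
- Jack (knight) says "Maya and I are the same type" - this is TRUE because Jack is a knight and Maya is a knight.
- Uma (knave) says "Jack is a liar" - this is FALSE (a lie) because Jack is a knight.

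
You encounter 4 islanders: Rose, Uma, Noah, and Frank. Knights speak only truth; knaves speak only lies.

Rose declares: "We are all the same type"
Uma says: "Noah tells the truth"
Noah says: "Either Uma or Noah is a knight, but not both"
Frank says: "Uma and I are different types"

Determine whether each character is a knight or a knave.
Rose is a knave.
Uma is a knave.
Noah is a knave.
Frank is a knight.

Verification:
- Rose (knave) says "We are all the same type" - this is FALSE (a lie) because Frank is a knight and Rose, Uma, and Noah are knaves.
- Uma (knave) says "Noah tells the truth" - this is FALSE (a lie) because Noah is a knave.
- Noah (knave) says "Either Uma or Noah is a knight, but not both" - this is FALSE (a lie) because Uma is a knave and Noah is a knave.
- Frank (knight) says "Uma and I are different types" - this is TRUE because Frank is a knight and Uma is a knave.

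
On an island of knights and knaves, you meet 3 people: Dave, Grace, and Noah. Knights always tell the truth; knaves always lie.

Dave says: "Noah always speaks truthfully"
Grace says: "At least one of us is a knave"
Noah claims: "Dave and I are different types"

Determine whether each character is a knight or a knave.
Dave is a knave.
Grace is a knight.
Noah is a knave.

Verification:
- Dave (knave) says "Noah always speaks truthfully" - this is FALSE (a lie) because Noah is a knave.
- Grace (knight) says "At least one of us is a knave" - this is TRUE because Dave and Noah are knaves.
- Noah (knave) says "Dave and I are different types" - this is FALSE (a lie) because Noah is a knave and Dave is a knave.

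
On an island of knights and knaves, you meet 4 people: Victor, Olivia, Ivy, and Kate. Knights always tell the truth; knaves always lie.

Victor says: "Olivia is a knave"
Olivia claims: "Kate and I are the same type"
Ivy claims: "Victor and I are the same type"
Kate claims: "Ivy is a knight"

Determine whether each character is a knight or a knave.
Victor is a knight.
Olivia is a knave.
Ivy is a knight.
Kate is a knight.

Verification:
- Victor (knight) says "Olivia is a knave" - this is TRUE because Olivia is a knave.
- Olivia (knave) says "Kate and I are the same type" - this is FALSE (a lie) because Olivia is a knave and Kate is a knight.
- Ivy (knight) says "Victor and I are the same type" - this is TRUE because Ivy is a knight and Victor is a knight.
- Kate (knight) says "Ivy is a knight" - this is TRUE because Ivy is a knight.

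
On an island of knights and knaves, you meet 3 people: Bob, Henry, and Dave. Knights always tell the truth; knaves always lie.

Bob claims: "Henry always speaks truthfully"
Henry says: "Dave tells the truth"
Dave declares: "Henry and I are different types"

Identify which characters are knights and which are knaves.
Bob is a knave.
Henry is a knave.
Dave is a knave.

Verification:
- Bob (knave) says "Henry always speaks truthfully" - this is FALSE (a lie) because Henry is a knave.
- Henry (knave) says "Dave tells the truth" - this is FALSE (a lie) because Dave is a knave.
- Dave (knave) says "Henry and I are different types" - this is FALSE (a lie) because Dave is a knave and Henry is a knave.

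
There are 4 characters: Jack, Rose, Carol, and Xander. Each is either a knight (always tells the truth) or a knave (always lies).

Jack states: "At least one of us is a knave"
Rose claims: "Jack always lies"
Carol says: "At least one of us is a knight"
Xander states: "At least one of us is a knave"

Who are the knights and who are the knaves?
Jack is a knight.
Rose is a knave.
Carol is a knight.
Xander is a knight.

Verification:
- Jack (knight) says "At least one of us is a knave" - this is TRUE because Rose is a knave.
- Rose (knave) says "Jack always lies" - this is FALSE (a lie) because Jack is a knight.
- Carol (knight) says "At least one of us is a knight" - this is TRUE because Jack, Carol, and Xander are knights.
- Xander (knight) says "At least one of us is a knave" - this is TRUE because Rose is a knave.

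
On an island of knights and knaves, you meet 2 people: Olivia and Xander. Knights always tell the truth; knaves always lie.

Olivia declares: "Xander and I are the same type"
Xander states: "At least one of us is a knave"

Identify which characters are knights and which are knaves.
Olivia is a knave.
Xander is a knight.

Verification:
- Olivia (knave) says "Xander and I are the same type" - this is FALSE (a lie) because Olivia is a knave and Xander is a knight.
- Xander (knight) says "At least one of us is a knave" - this is TRUE because Olivia is a knave.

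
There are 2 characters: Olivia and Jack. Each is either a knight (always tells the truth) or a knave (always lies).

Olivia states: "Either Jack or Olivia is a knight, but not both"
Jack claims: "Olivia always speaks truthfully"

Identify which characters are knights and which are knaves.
Olivia is a knave.
Jack is a knave.

Verification:
- Olivia (knave) says "Either Jack or Olivia is a knight, but not both" - this is FALSE (a lie) because Jack is a knave and Olivia is a knave.
- Jack (knave) says "Olivia always speaks truthfully" - this is FALSE (a lie) because Olivia is a knave.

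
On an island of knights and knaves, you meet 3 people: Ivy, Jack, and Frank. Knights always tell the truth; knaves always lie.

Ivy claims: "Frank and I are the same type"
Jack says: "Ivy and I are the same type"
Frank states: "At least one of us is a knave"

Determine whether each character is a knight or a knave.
Ivy is a knight.
Jack is a knave.
Frank is a knight.

Verification:
- Ivy (knight) says "Frank and I are the same type" - this is TRUE because Ivy is a knight and Frank is a knight.
- Jack (knave) says "Ivy and I are the same type" - this is FALSE (a lie) because Jack is a knave and Ivy is a knight.
- Frank (knight) says "At least one of us is a knave" - this is TRUE because Jack is a knave.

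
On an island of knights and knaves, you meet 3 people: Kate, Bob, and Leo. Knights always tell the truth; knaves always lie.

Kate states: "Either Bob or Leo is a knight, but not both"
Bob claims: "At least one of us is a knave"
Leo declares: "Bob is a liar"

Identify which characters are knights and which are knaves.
Kate is a knight.
Bob is a knight.
Leo is a knave.

Verification:
- Kate (knight) says "Either Bob or Leo is a knight, but not both" - this is TRUE because Bob is a knight and Leo is a knave.
- Bob (knight) says "At least one of us is a knave" - this is TRUE because Leo is a knave.
- Leo (knave) says "Bob is a liar" - this is FALSE (a lie) because Bob is a knight.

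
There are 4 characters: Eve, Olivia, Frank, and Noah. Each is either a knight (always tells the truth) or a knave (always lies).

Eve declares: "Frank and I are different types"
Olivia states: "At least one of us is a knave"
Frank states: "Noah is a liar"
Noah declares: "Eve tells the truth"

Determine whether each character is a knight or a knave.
Eve is a knight.
Olivia is a knight.
Frank is a knave.
Noah is a knight.

Verification:
- Eve (knight) says "Frank and I are different types" - this is TRUE because Eve is a knight and Frank is a knave.
- Olivia (knight) says "At least one of us is a knave" - this is TRUE because Frank is a knave.
- Frank (knave) says "Noah is a liar" - this is FALSE (a lie) because Noah is a knight.
- Noah (knight) says "Eve tells the truth" - this is TRUE because Eve is a knight.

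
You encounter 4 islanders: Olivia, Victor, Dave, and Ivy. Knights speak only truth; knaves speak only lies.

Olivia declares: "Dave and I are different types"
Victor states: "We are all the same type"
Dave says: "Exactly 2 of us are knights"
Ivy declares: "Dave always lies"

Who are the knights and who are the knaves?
Olivia is a knave.
Victor is a knave.
Dave is a knave.
Ivy is a knight.

Verification:
- Olivia (knave) says "Dave and I are different types" - this is FALSE (a lie) because Olivia is a knave and Dave is a knave.
- Victor (knave) says "We are all the same type" - this is FALSE (a lie) because Ivy is a knight and Olivia, Victor, and Dave are knaves.
- Dave (knave) says "Exactly 2 of us are knights" - this is FALSE (a lie) because there are 1 knights.
- Ivy (knight) says "Dave always lies" - this is TRUE because Dave is a knave.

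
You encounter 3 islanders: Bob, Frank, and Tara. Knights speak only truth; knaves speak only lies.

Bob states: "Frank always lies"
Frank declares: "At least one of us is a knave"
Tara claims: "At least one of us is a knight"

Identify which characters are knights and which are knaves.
Bob is a knave.
Frank is a knight.
Tara is a knight.

Verification:
- Bob (knave) says "Frank always lies" - this is FALSE (a lie) because Frank is a knight.
- Frank (knight) says "At least one of us is a knave" - this is TRUE because Bob is a knave.
- Tara (knight) says "At least one of us is a knight" - this is TRUE because Frank and Tara are knights.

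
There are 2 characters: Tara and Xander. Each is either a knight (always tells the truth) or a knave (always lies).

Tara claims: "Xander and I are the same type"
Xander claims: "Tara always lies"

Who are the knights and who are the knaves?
Tara is a knave.
Xander is a knight.

Verification:
- Tara (knave) says "Xander and I are the same type" - this is FALSE (a lie) because Tara is a knave and Xander is a knight.
- Xander (knight) says "Tara always lies" - this is TRUE because Tara is a knave.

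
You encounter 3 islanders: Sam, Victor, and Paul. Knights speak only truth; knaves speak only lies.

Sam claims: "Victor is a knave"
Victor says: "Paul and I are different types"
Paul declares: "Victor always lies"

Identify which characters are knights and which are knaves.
Sam is a knave.
Victor is a knight.
Paul is a knave.

Verification:
- Sam (knave) says "Victor is a knave" - this is FALSE (a lie) because Victor is a knight.
- Victor (knight) says "Paul and I are different types" - this is TRUE because Victor is a knight and Paul is a knave.
- Paul (knave) says "Victor always lies" - this is FALSE (a lie) because Victor is a knight.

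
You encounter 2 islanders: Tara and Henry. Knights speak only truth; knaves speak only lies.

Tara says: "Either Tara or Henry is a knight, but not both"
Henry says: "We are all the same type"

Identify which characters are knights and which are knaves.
Tara is a knight.
Henry is a knave.

Verification:
- Tara (knight) says "Either Tara or Henry is a knight, but not both" - this is TRUE because Tara is a knight and Henry is a knave.
- Henry (knave) says "We are all the same type" - this is FALSE (a lie) because Tara is a knight and Henry is a knave.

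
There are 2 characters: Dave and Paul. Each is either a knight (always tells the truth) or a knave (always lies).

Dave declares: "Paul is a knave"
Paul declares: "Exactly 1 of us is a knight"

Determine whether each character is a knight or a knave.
Dave is a knave.
Paul is a knight.

Verification:
- Dave (knave) says "Paul is a knave" - this is FALSE (a lie) because Paul is a knight.
- Paul (knight) says "Exactly 1 of us is a knight" - this is TRUE because there are 1 knights.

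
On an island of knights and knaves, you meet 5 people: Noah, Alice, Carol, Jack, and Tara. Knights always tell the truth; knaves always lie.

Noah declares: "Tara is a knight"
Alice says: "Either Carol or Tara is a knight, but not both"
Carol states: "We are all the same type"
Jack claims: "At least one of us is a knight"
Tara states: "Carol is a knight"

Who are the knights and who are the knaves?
Noah is a knave.
Alice is a knave.
Carol is a knave.
Jack is a knight.
Tara is a knave.

Verification:
- Noah (knave) says "Tara is a knight" - this is FALSE (a lie) because Tara is a knave.
- Alice (knave) says "Either Carol or Tara is a knight, but not both" - this is FALSE (a lie) because Carol is a knave and Tara is a knave.
- Carol (knave) says "We are all the same type" - this is FALSE (a lie) because Jack is a knight and Noah, Alice, Carol, and Tara are knaves.
- Jack (knight) says "At least one of us is a knight" - this is TRUE because Jack is a knight.
- Tara (knave) says "Carol is a knight" - this is FALSE (a lie) because Carol is a knave.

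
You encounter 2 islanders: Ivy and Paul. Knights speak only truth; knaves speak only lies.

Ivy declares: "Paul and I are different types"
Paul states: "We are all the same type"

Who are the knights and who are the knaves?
Ivy is a knight.
Paul is a knave.

Verification:
- Ivy (knight) says "Paul and I are different types" - this is TRUE because Ivy is a knight and Paul is a knave.
- Paul (knave) says "We are all the same type" - this is FALSE (a lie) because Ivy is a knight and Paul is a knave.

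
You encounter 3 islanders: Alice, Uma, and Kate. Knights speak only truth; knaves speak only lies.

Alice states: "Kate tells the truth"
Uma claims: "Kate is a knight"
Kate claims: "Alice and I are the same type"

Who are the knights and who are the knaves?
Alice is a knight.
Uma is a knight.
Kate is a knight.

Verification:
- Alice (knight) says "Kate tells the truth" - this is TRUE because Kate is a knight.
- Uma (knight) says "Kate is a knight" - this is TRUE because Kate is a knight.
- Kate (knight) says "Alice and I are the same type" - this is TRUE because Kate is a knight and Alice is a knight.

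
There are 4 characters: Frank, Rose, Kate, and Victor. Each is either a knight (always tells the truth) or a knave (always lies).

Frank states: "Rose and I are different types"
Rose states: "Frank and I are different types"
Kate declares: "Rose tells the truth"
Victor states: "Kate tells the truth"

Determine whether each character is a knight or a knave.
Frank is a knave.
Rose is a knave.
Kate is a knave.
Victor is a knave.

Verification:
- Frank (knave) says "Rose and I are different types" - this is FALSE (a lie) because Frank is a knave and Rose is a knave.
- Rose (knave) says "Frank and I are different types" - this is FALSE (a lie) because Rose is a knave and Frank is a knave.
- Kate (knave) says "Rose tells the truth" - this is FALSE (a lie) because Rose is a knave.
- Victor (knave) says "Kate tells the truth" - this is FALSE (a lie) because Kate is a knave.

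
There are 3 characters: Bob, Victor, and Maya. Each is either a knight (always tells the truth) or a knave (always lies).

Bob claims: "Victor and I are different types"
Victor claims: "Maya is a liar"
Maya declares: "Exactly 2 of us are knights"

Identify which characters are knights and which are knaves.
Bob is a knight.
Victor is a knave.
Maya is a knight.

Verification:
- Bob (knight) says "Victor and I are different types" - this is TRUE because Bob is a knight and Victor is a knave.
- Victor (knave) says "Maya is a liar" - this is FALSE (a lie) because Maya is a knight.
- Maya (knight) says "Exactly 2 of us are knights" - this is TRUE because there are 2 knights.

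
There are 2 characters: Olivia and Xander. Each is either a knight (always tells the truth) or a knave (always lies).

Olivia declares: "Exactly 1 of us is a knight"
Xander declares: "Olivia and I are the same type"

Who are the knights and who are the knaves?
Olivia is a knight.
Xander is a knave.

Verification:
- Olivia (knight) says "Exactly 1 of us is a knight" - this is TRUE because there are 1 knights.
- Xander (knave) says "Olivia and I are the same type" - this is FALSE (a lie) because Xander is a knave and Olivia is a knight.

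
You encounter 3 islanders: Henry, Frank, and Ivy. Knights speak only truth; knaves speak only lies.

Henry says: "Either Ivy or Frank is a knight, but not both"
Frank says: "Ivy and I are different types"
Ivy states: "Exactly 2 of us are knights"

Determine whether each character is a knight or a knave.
Henry is a knave.
Frank is a knave.
Ivy is a knave.

Verification:
- Henry (knave) says "Either Ivy or Frank is a knight, but not both" - this is FALSE (a lie) because Ivy is a knave and Frank is a knave.
- Frank (knave) says "Ivy and I are different types" - this is FALSE (a lie) because Frank is a knave and Ivy is a knave.
- Ivy (knave) says "Exactly 2 of us are knights" - this is FALSE (a lie) because there are 0 knights.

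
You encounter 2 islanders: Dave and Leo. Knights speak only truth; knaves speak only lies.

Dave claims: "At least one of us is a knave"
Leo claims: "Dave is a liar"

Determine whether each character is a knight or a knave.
Dave is a knight.
Leo is a knave.

Verification:
- Dave (knight) says "At least one of us is a knave" - this is TRUE because Leo is a knave.
- Leo (knave) says "Dave is a liar" - this is FALSE (a lie) because Dave is a knight.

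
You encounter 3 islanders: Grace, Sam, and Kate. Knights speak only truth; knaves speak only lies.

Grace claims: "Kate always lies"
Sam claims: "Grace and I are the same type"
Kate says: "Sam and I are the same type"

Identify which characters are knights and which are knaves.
Grace is a knight.
Sam is a knight.
Kate is a knave.

Verification:
- Grace (knight) says "Kate always lies" - this is TRUE because Kate is a knave.
- Sam (knight) says "Grace and I are the same type" - this is TRUE because Sam is a knight and Grace is a knight.
- Kate (knave) says "Sam and I are the same type" - this is FALSE (a lie) because Kate is a knave and Sam is a knight.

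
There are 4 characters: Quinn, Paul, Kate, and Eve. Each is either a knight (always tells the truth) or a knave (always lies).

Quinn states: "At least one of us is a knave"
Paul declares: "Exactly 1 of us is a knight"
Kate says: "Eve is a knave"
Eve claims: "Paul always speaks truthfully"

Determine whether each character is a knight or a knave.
Quinn is a knight.
Paul is a knave.
Kate is a knight.
Eve is a knave.

Verification:
- Quinn (knight) says "At least one of us is a knave" - this is TRUE because Paul and Eve are knaves.
- Paul (knave) says "Exactly 1 of us is a knight" - this is FALSE (a lie) because there are 2 knights.
- Kate (knight) says "Eve is a knave" - this is TRUE because Eve is a knave.
- Eve (knave) says "Paul always speaks truthfully" - this is FALSE (a lie) because Paul is a knave.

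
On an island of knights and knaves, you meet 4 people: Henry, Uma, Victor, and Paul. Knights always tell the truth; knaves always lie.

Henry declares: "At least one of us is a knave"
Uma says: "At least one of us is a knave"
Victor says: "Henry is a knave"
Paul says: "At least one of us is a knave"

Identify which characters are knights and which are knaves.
Henry is a knight.
Uma is a knight.
Victor is a knave.
Paul is a knight.

Verification:
- Henry (knight) says "At least one of us is a knave" - this is TRUE because Victor is a knave.
- Uma (knight) says "At least one of us is a knave" - this is TRUE because Victor is a knave.
- Victor (knave) says "Henry is a knave" - this is FALSE (a lie) because Henry is a knight.
- Paul (knight) says "At least one of us is a knave" - this is TRUE because Victor is a knave.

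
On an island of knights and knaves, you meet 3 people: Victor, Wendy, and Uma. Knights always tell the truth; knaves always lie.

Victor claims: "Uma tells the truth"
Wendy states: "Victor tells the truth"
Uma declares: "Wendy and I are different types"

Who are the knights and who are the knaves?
Victor is a knave.
Wendy is a knave.
Uma is a knave.

Verification:
- Victor (knave) says "Uma tells the truth" - this is FALSE (a lie) because Uma is a knave.
- Wendy (knave) says "Victor tells the truth" - this is FALSE (a lie) because Victor is a knave.
- Uma (knave) says "Wendy and I are different types" - this is FALSE (a lie) because Uma is a knave and Wendy is a knave.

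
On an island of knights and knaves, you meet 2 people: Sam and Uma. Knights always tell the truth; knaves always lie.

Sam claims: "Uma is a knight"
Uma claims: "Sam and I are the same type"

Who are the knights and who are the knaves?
Sam is a knight.
Uma is a knight.

Verification:
- Sam (knight) says "Uma is a knight" - this is TRUE because Uma is a knight.
- Uma (knight) says "Sam and I are the same type" - this is TRUE because Uma is a knight and Sam is a knight.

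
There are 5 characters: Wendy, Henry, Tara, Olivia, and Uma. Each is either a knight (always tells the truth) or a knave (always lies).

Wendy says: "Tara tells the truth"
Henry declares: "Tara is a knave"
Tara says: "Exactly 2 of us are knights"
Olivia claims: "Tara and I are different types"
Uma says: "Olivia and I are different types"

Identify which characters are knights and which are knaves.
Wendy is a knave.
Henry is a knight.
Tara is a knave.
Olivia is a knave.
Uma is a knave.

Verification:
- Wendy (knave) says "Tara tells the truth" - this is FALSE (a lie) because Tara is a knave.
- Henry (knight) says "Tara is a knave" - this is TRUE because Tara is a knave.
- Tara (knave) says "Exactly 2 of us are knights" - this is FALSE (a lie) because there are 1 knights.
- Olivia (knave) says "Tara and I are different types" - this is FALSE (a lie) because Olivia is a knave and Tara is a knave.
- Uma (knave) says "Olivia and I are different types" - this is FALSE (a lie) because Uma is a knave and Olivia is a knave.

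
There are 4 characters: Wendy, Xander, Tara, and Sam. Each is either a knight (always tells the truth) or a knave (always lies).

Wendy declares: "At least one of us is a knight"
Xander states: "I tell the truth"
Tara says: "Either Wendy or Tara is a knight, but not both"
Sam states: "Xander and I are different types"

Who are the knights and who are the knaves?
Wendy is a knave.
Xander is a knave.
Tara is a knave.
Sam is a knave.

Verification:
- Wendy (knave) says "At least one of us is a knight" - this is FALSE (a lie) because no one is a knight.
- Xander (knave) says "I tell the truth" - this is FALSE (a lie) because Xander is a knave.
- Tara (knave) says "Either Wendy or Tara is a knight, but not both" - this is FALSE (a lie) because Wendy is a knave and Tara is a knave.
- Sam (knave) says "Xander and I are different types" - this is FALSE (a lie) because Sam is a knave and Xander is a knave.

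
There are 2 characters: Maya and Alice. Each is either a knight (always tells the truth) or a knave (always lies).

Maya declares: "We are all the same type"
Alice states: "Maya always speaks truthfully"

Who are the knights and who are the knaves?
Maya is a knight.
Alice is a knight.

Verification:
- Maya (knight) says "We are all the same type" - this is TRUE because Maya and Alice are knights.
- Alice (knight) says "Maya always speaks truthfully" - this is TRUE because Maya is a knight.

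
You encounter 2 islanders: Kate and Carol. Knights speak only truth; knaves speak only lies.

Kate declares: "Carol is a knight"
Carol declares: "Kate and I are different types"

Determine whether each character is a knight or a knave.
Kate is a knave.
Carol is a knave.

Verification:
- Kate (knave) says "Carol is a knight" - this is FALSE (a lie) because Carol is a knave.
- Carol (knave) says "Kate and I are different types" - this is FALSE (a lie) because Carol is a knave and Kate is a knave.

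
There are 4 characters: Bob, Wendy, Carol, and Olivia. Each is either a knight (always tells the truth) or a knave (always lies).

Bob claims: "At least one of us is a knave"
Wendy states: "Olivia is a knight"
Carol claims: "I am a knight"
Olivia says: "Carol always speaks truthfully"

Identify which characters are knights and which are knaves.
Bob is a knight.
Wendy is a knave.
Carol is a knave.
Olivia is a knave.

Verification:
- Bob (knight) says "At least one of us is a knave" - this is TRUE because Wendy, Carol, and Olivia are knaves.
- Wendy (knave) says "Olivia is a knight" - this is FALSE (a lie) because Olivia is a knave.
- Carol (knave) says "I am a knight" - this is FALSE (a lie) because Carol is a knave.
- Olivia (knave) says "Carol always speaks truthfully" - this is FALSE (a lie) because Carol is a knave.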